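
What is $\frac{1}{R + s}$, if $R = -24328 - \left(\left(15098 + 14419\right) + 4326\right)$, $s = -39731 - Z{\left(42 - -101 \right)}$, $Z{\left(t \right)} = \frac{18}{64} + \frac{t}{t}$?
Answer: $- \frac{32}{3132905} \approx -1.0214 \cdot 10^{-5}$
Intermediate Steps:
$Z{\left(t \right)} = \frac{41}{32}$ ($Z{\left(t \right)} = 18 \cdot \frac{1}{64} + 1 = \frac{9}{32} + 1 = \frac{41}{32}$)
$s = - \frac{1271433}{32}$ ($s = -39731 - \frac{41}{32} = - \frac{1271433}{32} \approx -39732.0$)
$R = -58171$ ($R = -24328 - \left(29517 + 4326\right) = -24328 - 33843 = -58171$)
$\frac{1}{R + s} = \frac{1}{-58171 - \frac{1271433}{32}} = \frac{1}{- \frac{3132905}{32}} = - \frac{32}{3132905}$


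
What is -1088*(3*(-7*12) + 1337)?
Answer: -1180480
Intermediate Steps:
-1088*(3*(-7*12) + 1337) = -1088*(3*(-84) + 1337) = -1088*(-252 + 1337) = -1088*1085 = -1180480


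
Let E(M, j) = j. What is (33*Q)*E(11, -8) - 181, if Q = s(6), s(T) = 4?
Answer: -1237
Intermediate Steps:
Q = 4
(33*Q)*E(11, -8) - 181 = (33*4)*(-8) - 181 = 132*(-8) - 181 = -1056 - 181 = -1237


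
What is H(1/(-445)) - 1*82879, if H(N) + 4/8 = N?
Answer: -73762757/890 ≈ -82880.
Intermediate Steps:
H(N) = -½ + N
H(1/(-445)) - 1*82879 = (-½ + 1/(-445)) - 1*82879 = (-½ - 1/445) - 82879 = -447/890 - 82879 = -73762757/890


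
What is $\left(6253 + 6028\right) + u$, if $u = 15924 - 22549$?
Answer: $5656$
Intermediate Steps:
$u = -6625$ ($u = 15924 - 22549 = -6625$)
$\left(6253 + 6028\right) + u = \left(6253 + 6028\right) - 6625 = 12281 - 6625 = 5656$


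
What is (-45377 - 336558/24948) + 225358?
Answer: 748304905/4158 ≈ 1.7997e+5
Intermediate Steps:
(-45377 - 336558/24948) + 225358 = (-45377 - 336558*1/24948) + 225358 = (-45377 - 56093/4158) + 225358 = -188733659/4158 + 225358 = 748304905/4158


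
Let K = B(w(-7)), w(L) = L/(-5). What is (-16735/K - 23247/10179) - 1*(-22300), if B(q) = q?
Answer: 27298198/2639 ≈ 10344.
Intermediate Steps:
w(L) = -L/5 (w(L) = L*(-⅕) = -L/5)
K = 7/5 (K = -⅕*(-7) = 7/5 ≈ 1.4000)
(-16735/K - 23247/10179) - 1*(-22300) = (-16735/7/5 - 23247/10179) - 1*(-22300) = (-16735*5/7 - 23247*1/10179) + 22300 = (-83675/7 - 861/377) + 22300 = -31551502/2639 + 22300 = 27298198/2639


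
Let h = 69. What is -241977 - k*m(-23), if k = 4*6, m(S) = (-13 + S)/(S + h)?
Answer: -5565039/23 ≈ -2.4196e+5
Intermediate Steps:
m(S) = (-13 + S)/(69 + S) (m(S) = (-13 + S)/(S + 69) = (-13 + S)/(69 + S))
k = 24
-241977 - k*m(-23) = -241977 - 24*(-13 - 23)/(69 - 23) = -241977 - 24*-36/46 = -241977 - 24*(1/46)*(-36) = -241977 - 24*(-18)/23 = -241977 - 1*(-432/23) = -241977 + 432/23 = -5565039/23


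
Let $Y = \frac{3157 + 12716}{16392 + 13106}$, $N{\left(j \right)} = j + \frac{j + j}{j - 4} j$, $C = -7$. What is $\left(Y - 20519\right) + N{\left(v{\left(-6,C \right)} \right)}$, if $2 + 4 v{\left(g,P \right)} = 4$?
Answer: $- \frac{302621527}{14749} \approx -20518.0$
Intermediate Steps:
$v{\left(g,P \right)} = \frac{1}{2}$ ($v{\left(g,P \right)} = - \frac{1}{2} + \frac{1}{4} \cdot 4 = - \frac{1}{2} + 1 = \frac{1}{2}$)
$N{\left(j \right)} = j + \frac{2 j^{2}}{-4 + j}$ ($N{\left(j \right)} = j + \frac{2 j}{-4 + j} j = j + \frac{2 j^{2}}{-4 + j}$)
$Y = \frac{15873}{29498} \approx 0.5381$
$\left(Y - 20519\right) + N{\left(v{\left(-6,C \right)} \right)} = \left(\frac{15873}{29498} - 20519\right) + \frac{-4 + 3 \cdot \frac{1}{2}}{2 \left(-4 + \frac{1}{2}\right)} = - \frac{605253589}{29498} + \frac{-4 + \frac{3}{2}}{2 \left(- \frac{7}{2}\right)} = - \frac{605253589}{29498} + \frac{1}{2} \left(- \frac{2}{7}\right) \left(- \frac{5}{2}\right) = - \frac{605253589}{29498} + \frac{5}{14} = - \frac{302621527}{14749}$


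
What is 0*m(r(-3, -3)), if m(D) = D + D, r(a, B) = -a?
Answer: 0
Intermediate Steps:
m(D) = 2*D
0*m(r(-3, -3)) = 0*(2*(-1*(-3))) = 0*(2*3) = 0*6 = 0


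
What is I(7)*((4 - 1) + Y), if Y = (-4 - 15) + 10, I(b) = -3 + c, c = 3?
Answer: 0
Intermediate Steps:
I(b) = 0 (I(b) = -3 + 3 = 0)
Y = -9 (Y = -19 + 10 = -9)
I(7)*((4 - 1) + Y) = 0*((4 - 1) - 9) = 0*(3 - 9) = 0*(-6) = 0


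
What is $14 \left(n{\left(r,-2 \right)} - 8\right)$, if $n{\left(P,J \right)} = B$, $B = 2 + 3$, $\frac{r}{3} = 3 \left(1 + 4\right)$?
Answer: $-42$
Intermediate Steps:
$r = 45$ ($r = 3 \cdot 3 \left(1 + 4\right) = 3 \cdot 3 \cdot 5 = 3 \cdot 15 = 45$)
$B = 5$
$n{\left(P,J \right)} = 5$
$14 \left(n{\left(r,-2 \right)} - 8\right) = 14 \left(5 - 8\right) = 14 \left(-3\right) = -42$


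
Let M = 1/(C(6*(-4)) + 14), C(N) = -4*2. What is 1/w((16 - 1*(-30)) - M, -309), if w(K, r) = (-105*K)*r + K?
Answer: 3/4461325 ≈ 6.7245e-7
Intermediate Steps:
C(N) = -8
M = ⅙ (M = 1/(-8 + 14) = 1/6 = ⅙ ≈ 0.16667)
w(K, r) = K - 105*K*r (w(K, r) = -105*K*r + K = K - 105*K*r)
1/w((16 - 1*(-30)) - M, -309) = 1/(((16 - 1*(-30)) - 1*⅙)*(1 - 105*(-309))) = 1/(((16 + 30) - ⅙)*(1 + 32445)) = 1/((46 - ⅙)*32446) = 1/((275/6)*32446) = 1/(4461325/3) = 3/4461325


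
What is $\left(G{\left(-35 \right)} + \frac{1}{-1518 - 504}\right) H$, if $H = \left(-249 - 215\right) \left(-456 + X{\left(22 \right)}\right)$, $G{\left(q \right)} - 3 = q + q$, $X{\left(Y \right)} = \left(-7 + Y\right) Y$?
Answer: $- \frac{1320068400}{337} \approx -3.9171 \cdot 10^{6}$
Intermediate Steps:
$X{\left(Y \right)} = Y \left(-7 + Y\right)$
$G{\left(q \right)} = 3 + 2 q$ ($G{\left(q \right)} = 3 + \left(q + q\right) = 3 + 2 q$)
$H = 58464$ ($H = \left(-249 - 215\right) \left(-456 + 22 \left(-7 + 22\right)\right) = - 464 \left(-456 + 22 \cdot 15\right) = - 464 \left(-456 + 330\right) = \left(-464\right) \left(-126\right) = 58464$)
$\left(G{\left(-35 \right)} + \frac{1}{-1518 - 504}\right) H = \left(\left(3 + 2 \left(-35\right)\right) + \frac{1}{-1518 - 504}\right) 58464 = \left(\left(3 - 70\right) + \frac{1}{-2022}\right) 58464 = \left(-67 - \frac{1}{2022}\right) 58464 = \left(- \frac{135475}{2022}\right) 58464 = - \frac{1320068400}{337}$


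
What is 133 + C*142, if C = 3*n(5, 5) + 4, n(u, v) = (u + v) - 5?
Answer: 2831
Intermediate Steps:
n(u, v) = -5 + u + v
C = 19 (C = 3*(-5 + 5 + 5) + 4 = 3*5 + 4 = 15 + 4 = 19)
133 + C*142 = 133 + 19*142 = 133 + 2698 = 2831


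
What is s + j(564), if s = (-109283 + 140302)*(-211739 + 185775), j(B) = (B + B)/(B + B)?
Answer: -805377315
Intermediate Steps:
j(B) = 1 (j(B) = (2*B)/((2*B)) = (2*B)*(1/(2*B)) = 1)
s = -805377316 (s = 31019*(-25964) = -805377316)
s + j(564) = -805377316 + 1 = -805377315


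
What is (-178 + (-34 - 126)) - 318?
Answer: -656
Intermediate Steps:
(-178 + (-34 - 126)) - 318 = (-178 - 160) - 318 = -338 - 318 = -656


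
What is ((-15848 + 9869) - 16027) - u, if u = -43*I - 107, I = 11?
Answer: -21426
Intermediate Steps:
u = -580 (u = -43*11 - 107 = -473 - 107 = -580)
((-15848 + 9869) - 16027) - u = ((-15848 + 9869) - 16027) - 1*(-580) = (-5979 - 16027) + 580 = -22006 + 580 = -21426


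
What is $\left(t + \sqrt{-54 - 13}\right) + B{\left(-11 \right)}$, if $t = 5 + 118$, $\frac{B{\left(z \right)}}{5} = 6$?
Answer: $153 + i \sqrt{67} \approx 153.0 + 8.1853 i$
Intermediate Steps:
$B{\left(z \right)} = 30$ ($B{\left(z \right)} = 5 \cdot 6 = 30$)
$t = 123$
$\left(t + \sqrt{-54 - 13}\right) + B{\left(-11 \right)} = \left(123 + \sqrt{-54 - 13}\right) + 30 = \left(123 + \sqrt{-67}\right) + 30 = \left(123 + i \sqrt{67}\right) + 30 = 153 + i \sqrt{67}$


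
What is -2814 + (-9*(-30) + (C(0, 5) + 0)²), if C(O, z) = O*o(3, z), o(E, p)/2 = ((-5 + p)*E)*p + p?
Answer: -2544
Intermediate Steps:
o(E, p) = 2*p + 2*E*p*(-5 + p) (o(E, p) = 2*(((-5 + p)*E)*p + p) = 2*((E*(-5 + p))*p + p) = 2*(E*p*(-5 + p) + p) = 2*(p + E*p*(-5 + p)) = 2*p + 2*E*p*(-5 + p))
C(O, z) = 2*O*z*(-14 + 3*z) (C(O, z) = O*(2*z*(1 - 5*3 + 3*z)) = O*(2*z*(1 - 15 + 3*z)) = O*(2*z*(-14 + 3*z)) = 2*O*z*(-14 + 3*z))
-2814 + (-9*(-30) + (C(0, 5) + 0)²) = -2814 + (-9*(-30) + (2*0*5*(-14 + 3*5) + 0)²) = -2814 + (270 + (2*0*5*(-14 + 15) + 0)²) = -2814 + (270 + (2*0*5*1 + 0)²) = -2814 + (270 + (0 + 0)²) = -2814 + (270 + 0²) = -2814 + (270 + 0) = -2814 + 270 = -2544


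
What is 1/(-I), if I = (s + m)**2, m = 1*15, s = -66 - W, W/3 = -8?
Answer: -1/729 ≈ -0.0013717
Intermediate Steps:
W = -24 (W = 3*(-8) = -24)
s = -42 (s = -66 - 1*(-24) = -66 + 24 = -42)
m = 15
I = 729 (I = (-42 + 15)**2 = (-27)**2 = 729)
1/(-I) = 1/(-1*729) = 1/(-729) = -1/729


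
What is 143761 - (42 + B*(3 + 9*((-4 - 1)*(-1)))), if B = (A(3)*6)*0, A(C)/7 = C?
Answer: 143719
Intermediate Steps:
A(C) = 7*C
B = 0 (B = ((7*3)*6)*0 = (21*6)*0 = 126*0 = 0)
143761 - (42 + B*(3 + 9*((-4 - 1)*(-1)))) = 143761 - (42 + 0*(3 + 9*((-4 - 1)*(-1)))) = 143761 - (42 + 0*(3 + 9*(-5*(-1)))) = 143761 - (42 + 0*(3 + 9*5)) = 143761 - (42 + 0*(3 + 45)) = 143761 - (42 + 0*48) = 143761 - (42 + 0) = 143761 - 1*42 = 143761 - 42 = 143719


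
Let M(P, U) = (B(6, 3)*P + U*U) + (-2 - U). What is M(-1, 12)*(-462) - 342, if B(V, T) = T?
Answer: -59016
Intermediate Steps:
M(P, U) = -2 + U² - U + 3*P (M(P, U) = (3*P + U*U) + (-2 - U) = (3*P + U²) + (-2 - U) = (U² + 3*P) + (-2 - U) = -2 + U² - U + 3*P)
M(-1, 12)*(-462) - 342 = (-2 + 12² - 1*12 + 3*(-1))*(-462) - 342 = (-2 + 144 - 12 - 3)*(-462) - 342 = 127*(-462) - 342 = -58674 - 342 = -59016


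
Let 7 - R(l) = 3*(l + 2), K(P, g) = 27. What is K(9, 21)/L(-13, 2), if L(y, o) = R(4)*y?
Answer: 27/143 ≈ 0.18881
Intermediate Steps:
R(l) = 1 - 3*l (R(l) = 7 - 3*(l + 2) = 7 - 3*(2 + l) = 7 - (6 + 3*l) = 7 + (-6 - 3*l) = 1 - 3*l)
L(y, o) = -11*y (L(y, o) = (1 - 3*4)*y = (1 - 12)*y = -11*y)
K(9, 21)/L(-13, 2) = 27/((-11*(-13))) = 27/143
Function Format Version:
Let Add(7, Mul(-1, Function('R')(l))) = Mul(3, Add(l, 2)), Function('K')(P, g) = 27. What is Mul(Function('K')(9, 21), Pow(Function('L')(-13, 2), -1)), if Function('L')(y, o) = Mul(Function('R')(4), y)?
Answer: Rational(27, 143) ≈ 0.18881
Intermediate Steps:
Function('R')(l) = Add(1, Mul(-3, l)) (Function('R')(l) = Add(7, Mul(-1, Mul(3, Add(l, 2)))) = Add(7, Mul(-1, Mul(3, Add(2, l)))) = Add(7, Mul(-1, Add(6, Mul(3, l)))) = Add(7, Add(-6, Mul(-3, l))) = Add(1, Mul(-3, l)))
Function('L')(y, o) = Mul(-11, y) (Function('L')(y, o) = Mul(Add(1, Mul(-3, 4)), y) = Mul(Add(1, -12), y) = Mul(-11, y))
Mul(Function('K')(9, 21), Pow(Function('L')(-13, 2), -1)) = Mul(27, Pow(Mul(-11, -13), -1)) = Mul(27, Pow(143, -1)) = Mul(27, Rational(1, 143)) = Rational(27, 143)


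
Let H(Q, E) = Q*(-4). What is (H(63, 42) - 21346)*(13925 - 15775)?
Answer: 39956300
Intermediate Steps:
H(Q, E) = -4*Q
(H(63, 42) - 21346)*(13925 - 15775) = (-4*63 - 21346)*(13925 - 15775) = (-252 - 21346)*(-1850) = -21598*(-1850) = 39956300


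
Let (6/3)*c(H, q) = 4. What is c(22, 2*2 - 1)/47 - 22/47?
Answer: -20/47 ≈ -0.42553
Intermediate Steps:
c(H, q) = 2 (c(H, q) = (½)*4 = 2)
c(22, 2*2 - 1)/47 - 22/47 = 2/47 - 22/47 = -20/47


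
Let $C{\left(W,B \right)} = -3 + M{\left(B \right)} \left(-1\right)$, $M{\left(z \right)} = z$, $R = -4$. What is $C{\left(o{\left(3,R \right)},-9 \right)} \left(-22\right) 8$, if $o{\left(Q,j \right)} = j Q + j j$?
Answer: $-1056$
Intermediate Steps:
$o{\left(Q,j \right)} = j^{2} + Q j$ ($o{\left(Q,j \right)} = Q j + j^{2} = j^{2} + Q j$)
$C{\left(W,B \right)} = -3 - B$ ($C{\left(W,B \right)} = -3 + B \left(-1\right) = -3 - B$)
$C{\left(o{\left(3,R \right)},-9 \right)} \left(-22\right) 8 = \left(-3 - -9\right) \left(-22\right) 8 = \left(-3 + 9\right) \left(-22\right) 8 = 6 \left(-22\right) 8 = \left(-132\right) 8 = -1056$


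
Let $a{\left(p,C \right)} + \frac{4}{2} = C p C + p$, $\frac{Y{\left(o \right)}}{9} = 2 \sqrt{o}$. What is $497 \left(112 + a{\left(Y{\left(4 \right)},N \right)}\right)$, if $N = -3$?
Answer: $233590$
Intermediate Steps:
$Y{\left(o \right)} = 18 \sqrt{o}$ ($Y{\left(o \right)} = 9 \cdot 2 \sqrt{o} = 18 \sqrt{o}$)
$a{\left(p,C \right)} = -2 + p + p C^{2}$ ($a{\left(p,C \right)} = -2 + \left(C p C + p\right) = -2 + \left(p C^{2} + p\right) = -2 + \left(p + p C^{2}\right) = -2 + p + p C^{2}$)
$497 \left(112 + a{\left(Y{\left(4 \right)},N \right)}\right) = 497 \left(112 + \left(-2 + 18 \sqrt{4} + 18 \sqrt{4} \left(-3\right)^{2}\right)\right) = 497 \left(112 + \left(-2 + 18 \cdot 2 + 18 \cdot 2 \cdot 9\right)\right) = 497 \left(112 + \left(-2 + 36 + 36 \cdot 9\right)\right) = 497 \left(112 + \left(-2 + 36 + 324\right)\right) = 497 \left(112 + 358\right) = 497 \cdot 470 = 233590$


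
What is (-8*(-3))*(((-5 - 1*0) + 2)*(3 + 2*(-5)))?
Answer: 504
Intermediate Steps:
(-8*(-3))*(((-5 - 1*0) + 2)*(3 + 2*(-5))) = 24*(((-5 + 0) + 2)*(3 - 10)) = 24*((-5 + 2)*(-7)) = 24*(-3*(-7)) = 24*21 = 504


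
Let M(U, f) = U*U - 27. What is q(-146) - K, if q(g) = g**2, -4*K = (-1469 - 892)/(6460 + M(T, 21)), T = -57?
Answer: 825523687/38728 ≈ 21316.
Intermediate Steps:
M(U, f) = -27 + U**2 (M(U, f) = U**2 - 27 = -27 + U**2)
K = 2361/38728 (K = -(-1469 - 892)/(4*(6460 + (-27 + (-57)**2))) = -(-2361)/(4*(6460 + (-27 + 3249))) = -(-2361)/(4*(6460 + 3222)) = -(-2361)/(4*9682) = -1/4*(-2361/9682) = 2361/38728 ≈ 0.060964)
q(-146) - K = (-146)**2 - 1*2361/38728 = 21316 - 2361/38728 = 825523687/38728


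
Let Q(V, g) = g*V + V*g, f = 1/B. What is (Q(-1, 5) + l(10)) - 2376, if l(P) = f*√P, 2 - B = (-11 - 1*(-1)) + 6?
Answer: -2386 + √10/6 ≈ -2385.5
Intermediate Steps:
B = 6 (B = 2 - ((-11 - 1*(-1)) + 6) = 2 - ((-11 + 1) + 6) = 2 - (-10 + 6) = 2 - 1*(-4) = 2 + 4 = 6)
f = ⅙ (f = 1/6 = ⅙ ≈ 0.16667)
Q(V, g) = 2*V*g (Q(V, g) = V*g + V*g = 2*V*g)
l(P) = √P/6
(Q(-1, 5) + l(10)) - 2376 = (2*(-1)*5 + √10/6) - 2376 = (-10 + √10/6) - 2376 = -2386 + √10/6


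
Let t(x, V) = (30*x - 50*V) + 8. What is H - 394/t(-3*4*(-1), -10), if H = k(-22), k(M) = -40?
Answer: -17557/434 ≈ -40.454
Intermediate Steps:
t(x, V) = 8 - 50*V + 30*x (t(x, V) = (-50*V + 30*x) + 8 = 8 - 50*V + 30*x)
H = -40
H - 394/t(-3*4*(-1), -10) = -40 - 394/(8 - 50*(-10) + 30*(-3*4*(-1))) = -40 - 394/(8 + 500 + 30*(-12*(-1))) = -40 - 394/(8 + 500 + 30*12) = -40 - 394/(8 + 500 + 360) = -40 - 394/868 = -40 - 1*197/434 = -40 - 197/434 = -17557/434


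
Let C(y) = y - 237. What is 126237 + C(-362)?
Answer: 125638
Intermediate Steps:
C(y) = -237 + y
126237 + C(-362) = 126237 + (-237 - 362) = 126237 - 599 = 125638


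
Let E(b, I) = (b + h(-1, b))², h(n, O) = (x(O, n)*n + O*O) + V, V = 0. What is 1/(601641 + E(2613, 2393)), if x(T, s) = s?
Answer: 1/46654132528330 ≈ 2.1434e-14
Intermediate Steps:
h(n, O) = O² + n² (h(n, O) = (n*n + O*O) + 0 = (n² + O²) + 0 = (O² + n²) + 0 = O² + n²)
E(b, I) = (1 + b + b²)² (E(b, I) = (b + (b² + (-1)²))² = (b + (b² + 1))² = (b + (1 + b²))² = (1 + b + b²)²)
1/(601641 + E(2613, 2393)) = 1/(601641 + (1 + 2613 + 2613²)²) = 1/(601641 + (1 + 2613 + 6827769)²) = 1/(601641 + 6830383²) = 1/(601641 + 46654131926689) = 1/46654132528330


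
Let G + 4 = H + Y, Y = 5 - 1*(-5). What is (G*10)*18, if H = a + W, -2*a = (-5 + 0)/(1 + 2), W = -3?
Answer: 690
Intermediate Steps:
Y = 10 (Y = 5 + 5 = 10)
a = ⅚ (a = -(-5 + 0)/(2*(1 + 2)) = -(-5)/(2*3) = -½*(-5/3) = ⅚ ≈ 0.83333)
H = -13/6 (H = ⅚ - 3 = -13/6 ≈ -2.1667)
G = 23/6 (G = -4 + (-13/6 + 10) = -4 + 47/6 = 23/6 ≈ 3.8333)
(G*10)*18 = ((23/6)*10)*18 = (115/3)*18 = 690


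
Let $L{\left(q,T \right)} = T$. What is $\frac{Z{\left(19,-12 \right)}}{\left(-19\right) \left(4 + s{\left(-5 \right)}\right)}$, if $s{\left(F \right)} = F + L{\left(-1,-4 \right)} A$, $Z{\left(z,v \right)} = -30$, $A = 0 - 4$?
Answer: $\frac{2}{19} \approx 0.10526$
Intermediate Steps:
$A = -4$ ($A = 0 - 4 = -4$)
$s{\left(F \right)} = 16 + F$ ($s{\left(F \right)} = F - -16 = F + 16 = 16 + F$)
$\frac{Z{\left(19,-12 \right)}}{\left(-19\right) \left(4 + s{\left(-5 \right)}\right)} = - \frac{30}{\left(-19\right) \left(4 + \left(16 - 5\right)\right)} = - \frac{30}{\left(-19\right) \left(4 + 11\right)} = - \frac{30}{\left(-19\right) 15} = - \frac{30}{-285} = \left(-30\right) \left(- \frac{1}{285}\right) = \frac{2}{19}$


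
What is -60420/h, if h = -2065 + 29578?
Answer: -20140/9171 ≈ -2.1961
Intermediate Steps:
h = 27513
-60420/h = -60420/27513 = -60420*1/27513 = -20140/9171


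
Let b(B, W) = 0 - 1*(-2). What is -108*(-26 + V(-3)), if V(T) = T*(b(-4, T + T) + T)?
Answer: 2484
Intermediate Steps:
b(B, W) = 2 (b(B, W) = 0 + 2 = 2)
V(T) = T*(2 + T)
-108*(-26 + V(-3)) = -108*(-26 - 3*(2 - 3)) = -108*(-26 - 3*(-1)) = -108*(-26 + 3) = -108*(-23) = 2484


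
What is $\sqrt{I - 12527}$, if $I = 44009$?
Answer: $3 \sqrt{3498} \approx 177.43$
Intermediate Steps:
$\sqrt{I - 12527} = \sqrt{44009 - 12527} = \sqrt{31482} = 3 \sqrt{3498}$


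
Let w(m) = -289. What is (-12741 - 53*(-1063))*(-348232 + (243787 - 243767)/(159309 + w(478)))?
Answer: -120713821126338/7951 ≈ -1.5182e+10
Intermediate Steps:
(-12741 - 53*(-1063))*(-348232 + (243787 - 243767)/(159309 + w(478))) = (-12741 - 53*(-1063))*(-348232 + (243787 - 243767)/(159309 - 289)) = (-12741 + 56339)*(-348232 + 20/159020) = 43598*(-348232 + 20*(1/159020)) = 43598*(-348232 + 1/7951) = 43598*(-2768792631/7951) = -120713821126338/7951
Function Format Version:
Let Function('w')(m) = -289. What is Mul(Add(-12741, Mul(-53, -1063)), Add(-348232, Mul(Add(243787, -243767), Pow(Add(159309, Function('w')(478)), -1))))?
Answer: Rational(-120713821126338, 7951) ≈ -1.5182e+10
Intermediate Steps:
Mul(Add(-12741, Mul(-53, -1063)), Add(-348232, Mul(Add(243787, -243767), Pow(Add(159309, Function('w')(478)), -1)))) = Mul(Add(-12741, Mul(-53, -1063)), Add(-348232, Mul(Add(243787, -243767), Pow(Add(159309, -289), -1)))) = Mul(Add(-12741, 56339), Add(-348232, Mul(20, Pow(159020, -1)))) = Mul(43598, Add(-348232, Mul(20, Rational(1, 159020)))) = Mul(43598, Add(-348232, Rational(1, 7951))) = Mul(43598, Rational(-2768792631, 7951)) = Rational(-120713821126338, 7951)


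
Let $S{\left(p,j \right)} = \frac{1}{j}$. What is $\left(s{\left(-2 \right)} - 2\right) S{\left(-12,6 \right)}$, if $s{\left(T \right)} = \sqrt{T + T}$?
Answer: $- \frac{1}{3} + \frac{i}{3} \approx -0.33333 + 0.33333 i$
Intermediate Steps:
$s{\left(T \right)} = \sqrt{2} \sqrt{T}$ ($s{\left(T \right)} = \sqrt{2 T} = \sqrt{2} \sqrt{T}$)
$\left(s{\left(-2 \right)} - 2\right) S{\left(-12,6 \right)} = \frac{\sqrt{2} \sqrt{-2} - 2}{6} = \left(\sqrt{2} i \sqrt{2} - 2\right) \frac{1}{6} = \left(2 i - 2\right) \frac{1}{6} = \left(-2 + 2 i\right) \frac{1}{6} = - \frac{1}{3} + \frac{i}{3}$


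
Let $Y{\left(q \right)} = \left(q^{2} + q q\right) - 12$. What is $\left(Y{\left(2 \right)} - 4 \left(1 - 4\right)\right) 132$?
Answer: $1056$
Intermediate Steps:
$Y{\left(q \right)} = -12 + 2 q^{2}$ ($Y{\left(q \right)} = \left(q^{2} + q^{2}\right) - 12 = 2 q^{2} - 12 = -12 + 2 q^{2}$)
$\left(Y{\left(2 \right)} - 4 \left(1 - 4\right)\right) 132 = \left(\left(-12 + 2 \cdot 2^{2}\right) - 4 \left(1 - 4\right)\right) 132 = \left(\left(-12 + 2 \cdot 4\right) - -12\right) 132 = \left(\left(-12 + 8\right) + 12\right) 132 = \left(-4 + 12\right) 132 = 8 \cdot 132 = 1056$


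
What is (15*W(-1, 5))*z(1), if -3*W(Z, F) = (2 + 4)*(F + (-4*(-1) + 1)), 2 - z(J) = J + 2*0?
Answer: -300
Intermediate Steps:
z(J) = 2 - J (z(J) = 2 - (J + 2*0) = 2 - (J + 0) = 2 - J)
W(Z, F) = -10 - 2*F (W(Z, F) = -(2 + 4)*(F + (-4*(-1) + 1))/3 = -2*(F + (4 + 1)) = -2*(F + 5) = -2*(5 + F) = -(30 + 6*F)/3 = -10 - 2*F)
(15*W(-1, 5))*z(1) = (15*(-10 - 2*5))*(2 - 1*1) = (15*(-10 - 10))*(2 - 1) = (15*(-20))*1 = -300*1 = -300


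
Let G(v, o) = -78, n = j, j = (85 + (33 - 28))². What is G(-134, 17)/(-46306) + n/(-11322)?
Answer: -799563/1120249 ≈ -0.71374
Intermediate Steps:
j = 8100 (j = (85 + 5)² = 90² = 8100)
n = 8100
G(-134, 17)/(-46306) + n/(-11322) = -78/(-46306) + 8100/(-11322) = -78*(-1/46306) + 8100*(-1/11322) = 3/1781 - 450/629 = -799563/1120249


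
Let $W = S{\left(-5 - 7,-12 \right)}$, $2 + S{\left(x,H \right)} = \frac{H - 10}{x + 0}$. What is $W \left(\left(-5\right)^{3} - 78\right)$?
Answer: $\frac{203}{6} \approx 33.833$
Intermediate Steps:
$S{\left(x,H \right)} = -2 + \frac{-10 + H}{x}$ ($S{\left(x,H \right)} = -2 + \frac{H - 10}{x + 0} = -2 + \frac{-10 + H}{x}$)
$W = - \frac{1}{6}$ ($W = \frac{-10 - 12 - 2 \left(-5 - 7\right)}{-5 - 7} = \frac{-10 - 12 - -24}{-12} = - \frac{-10 - 12 + 24}{12} = \left(- \frac{1}{12}\right) 2 = - \frac{1}{6} \approx -0.16667$)
$W \left(\left(-5\right)^{3} - 78\right) = - \frac{\left(-5\right)^{3} - 78}{6} = - \frac{-125 - 78}{6} = \left(- \frac{1}{6}\right) \left(-203\right) = \frac{203}{6}$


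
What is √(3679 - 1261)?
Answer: √2418 ≈ 49.173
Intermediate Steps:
√(3679 - 1261) = √2418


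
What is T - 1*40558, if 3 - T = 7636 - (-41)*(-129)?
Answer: -42902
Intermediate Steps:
T = -2344 (T = 3 - (7636 - (-41)*(-129)) = 3 - (7636 - 1*5289) = 3 - (7636 - 5289) = 3 - 1*2347 = 3 - 2347 = -2344)
T - 1*40558 = -2344 - 1*40558 = -2344 - 40558 = -42902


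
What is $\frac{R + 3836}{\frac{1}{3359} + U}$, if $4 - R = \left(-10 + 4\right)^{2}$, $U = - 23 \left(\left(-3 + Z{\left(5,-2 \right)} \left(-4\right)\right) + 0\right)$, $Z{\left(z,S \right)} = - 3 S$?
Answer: $\frac{3194409}{521485} \approx 6.1256$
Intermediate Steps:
$U = 621$ ($U = - 23 \left(\left(-3 + \left(-3\right) \left(-2\right) \left(-4\right)\right) + 0\right) = - 23 \left(\left(-3 + 6 \left(-4\right)\right) + 0\right) = - 23 \left(\left(-3 - 24\right) + 0\right) = - 23 \left(-27 + 0\right) = \left(-23\right) \left(-27\right) = 621$)
$R = -32$ ($R = 4 - \left(-10 + 4\right)^{2} = 4 - \left(-6\right)^{2} = 4 - 36 = -32$)
$\frac{R + 3836}{\frac{1}{3359} + U} = \frac{-32 + 3836}{\frac{1}{3359} + 621} = \frac{3804}{\frac{1}{3359} + 621} = \frac{3804}{\frac{2085940}{3359}} = 3804 \cdot \frac{3359}{2085940} = \frac{3194409}{521485}$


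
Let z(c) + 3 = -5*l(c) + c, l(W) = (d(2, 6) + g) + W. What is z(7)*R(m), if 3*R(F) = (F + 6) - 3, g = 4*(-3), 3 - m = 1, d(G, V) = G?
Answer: 95/3 ≈ 31.667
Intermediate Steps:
m = 2 (m = 3 - 1*1 = 3 - 1 = 2)
g = -12
l(W) = -10 + W (l(W) = (2 - 12) + W = -10 + W)
R(F) = 1 + F/3 (R(F) = ((F + 6) - 3)/3 = ((6 + F) - 3)/3 = (3 + F)/3 = 1 + F/3)
z(c) = 47 - 4*c (z(c) = -3 + (-5*(-10 + c) + c) = -3 + ((50 - 5*c) + c) = -3 + (50 - 4*c) = 47 - 4*c)
z(7)*R(m) = (47 - 4*7)*(1 + (⅓)*2) = (47 - 28)*(1 + ⅔) = 19*(5/3) = 95/3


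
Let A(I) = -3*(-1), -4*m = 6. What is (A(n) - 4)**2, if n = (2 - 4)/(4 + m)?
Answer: 1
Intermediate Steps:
m = -3/2 (m = -1/4*6 = -3/2 ≈ -1.5000)
n = -4/5 (n = (2 - 4)/(4 - 3/2) = -2/5/2 = -2*2/5 = -4/5 ≈ -0.80000)
A(I) = 3
(A(n) - 4)**2 = (3 - 4)**2 = (-1)**2 = 1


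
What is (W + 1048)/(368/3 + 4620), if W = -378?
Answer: 1005/7114 ≈ 0.14127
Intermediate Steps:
(W + 1048)/(368/3 + 4620) = (-378 + 1048)/(368/3 + 4620) = 670/(368*(⅓) + 4620) = 670/(368/3 + 4620) = 670/(14228/3) = 670*(3/14228) = 1005/7114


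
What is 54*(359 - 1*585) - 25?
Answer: -12229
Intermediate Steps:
54*(359 - 1*585) - 25 = 54*(359 - 585) - 25 = 54*(-226) - 25 = -12204 - 25 = -12229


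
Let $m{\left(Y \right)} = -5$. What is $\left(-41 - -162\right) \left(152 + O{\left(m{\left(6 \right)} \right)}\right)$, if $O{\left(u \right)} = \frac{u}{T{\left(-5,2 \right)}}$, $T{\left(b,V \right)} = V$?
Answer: $\frac{36179}{2} \approx 18090.0$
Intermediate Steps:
$O{\left(u \right)} = \frac{u}{2}$
$\left(-41 - -162\right) \left(152 + O{\left(m{\left(6 \right)} \right)}\right) = \left(-41 - -162\right) \left(152 + \frac{1}{2} \left(-5\right)\right) = \left(-41 + 162\right) \left(152 - \frac{5}{2}\right) = 121 \cdot \frac{299}{2} = \frac{36179}{2}$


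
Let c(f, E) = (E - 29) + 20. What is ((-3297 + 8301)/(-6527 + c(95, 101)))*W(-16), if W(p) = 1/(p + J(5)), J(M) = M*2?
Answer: 278/2145 ≈ 0.12960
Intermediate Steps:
c(f, E) = -9 + E (c(f, E) = (-29 + E) + 20 = -9 + E)
J(M) = 2*M
W(p) = 1/(10 + p) (W(p) = 1/(p + 2*5) = 1/(p + 10) = 1/(10 + p))
((-3297 + 8301)/(-6527 + c(95, 101)))*W(-16) = ((-3297 + 8301)/(-6527 + (-9 + 101)))/(10 - 16) = (5004/(-6527 + 92))/(-6) = (5004/(-6435))*(-⅙) = (5004*(-1/6435))*(-⅙) = -556/715*(-⅙) = 278/2145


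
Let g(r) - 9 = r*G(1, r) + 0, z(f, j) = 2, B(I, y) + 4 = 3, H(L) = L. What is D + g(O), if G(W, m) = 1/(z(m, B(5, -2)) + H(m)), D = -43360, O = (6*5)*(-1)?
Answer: -606899/14 ≈ -43350.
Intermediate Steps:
O = -30 (O = 30*(-1) = -30)
B(I, y) = -1 (B(I, y) = -4 + 3 = -1)
G(W, m) = 1/(2 + m)
g(r) = 9 + r/(2 + r) (g(r) = 9 + (r/(2 + r) + 0) = 9 + r/(2 + r))
D + g(O) = -43360 + 2*(9 + 5*(-30))/(2 - 30) = -43360 + 2*(9 - 150)/(-28) = -43360 + 2*(-1/28)*(-141) = -43360 + 141/14 = -606899/14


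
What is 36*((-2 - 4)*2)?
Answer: -432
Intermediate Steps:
36*((-2 - 4)*2) = 36*(-6*2) = 36*(-12) = -432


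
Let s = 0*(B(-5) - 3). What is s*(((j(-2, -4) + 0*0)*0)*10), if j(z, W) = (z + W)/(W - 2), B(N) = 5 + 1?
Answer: 0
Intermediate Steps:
B(N) = 6
j(z, W) = (W + z)/(-2 + W)
s = 0 (s = 0*(6 - 3) = 0*3 = 0)
s*(((j(-2, -4) + 0*0)*0)*10) = 0*((((-4 - 2)/(-2 - 4) + 0*0)*0)*10) = 0*(((-6/(-6) + 0)*0)*10) = 0*(((-⅙*(-6) + 0)*0)*10) = 0*(((1 + 0)*0)*10) = 0*((1*0)*10) = 0*(0*10) = 0*0 = 0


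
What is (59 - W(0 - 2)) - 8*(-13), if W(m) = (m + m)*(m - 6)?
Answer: 131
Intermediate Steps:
W(m) = 2*m*(-6 + m) (W(m) = (2*m)*(-6 + m) = 2*m*(-6 + m))
(59 - W(0 - 2)) - 8*(-13) = (59 - 2*(0 - 2)*(-6 + (0 - 2))) - 8*(-13) = (59 - 2*(-2)*(-6 - 2)) + 104 = (59 - 2*(-2)*(-8)) + 104 = (59 - 1*32) + 104 = (59 - 32) + 104 = 27 + 104 = 131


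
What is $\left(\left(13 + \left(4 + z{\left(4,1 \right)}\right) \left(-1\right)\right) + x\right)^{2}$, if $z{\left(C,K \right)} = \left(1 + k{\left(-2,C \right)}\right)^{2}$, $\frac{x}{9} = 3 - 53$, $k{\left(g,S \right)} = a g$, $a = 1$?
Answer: $195364$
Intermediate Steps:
$k{\left(g,S \right)} = g$ ($k{\left(g,S \right)} = 1 g = g$)
$x = -450$ ($x = 9 \left(3 - 53\right) = 9 \left(-50\right) = -450$)
$z{\left(C,K \right)} = 1$ ($z{\left(C,K \right)} = \left(1 - 2\right)^{2} = \left(-1\right)^{2} = 1$)
$\left(\left(13 + \left(4 + z{\left(4,1 \right)}\right) \left(-1\right)\right) + x\right)^{2} = \left(\left(13 + \left(4 + 1\right) \left(-1\right)\right) - 450\right)^{2} = \left(\left(13 + 5 \left(-1\right)\right) - 450\right)^{2} = \left(\left(13 - 5\right) - 450\right)^{2} = \left(8 - 450\right)^{2} = \left(-442\right)^{2} = 195364$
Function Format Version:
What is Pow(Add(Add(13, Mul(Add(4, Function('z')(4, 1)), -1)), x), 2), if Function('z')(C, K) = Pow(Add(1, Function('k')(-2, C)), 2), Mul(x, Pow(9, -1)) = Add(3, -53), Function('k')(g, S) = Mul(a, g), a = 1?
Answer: 195364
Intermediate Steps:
Function('k')(g, S) = g (Function('k')(g, S) = Mul(1, g) = g)
x = -450 (x = Mul(9, Add(3, -53)) = Mul(9, -50) = -450)
Function('z')(C, K) = 1 (Function('z')(C, K) = Pow(Add(1, -2), 2) = Pow(-1, 2) = 1)
Pow(Add(Add(13, Mul(Add(4, Function('z')(4, 1)), -1)), x), 2) = Pow(Add(Add(13, Mul(Add(4, 1), -1)), -450), 2) = Pow(Add(Add(13, Mul(5, -1)), -450), 2) = Pow(Add(Add(13, -5), -450), 2) = Pow(Add(8, -450), 2) = Pow(-442, 2) = 195364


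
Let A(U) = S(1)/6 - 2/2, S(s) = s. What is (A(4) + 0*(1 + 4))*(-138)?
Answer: 115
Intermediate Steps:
A(U) = -5/6 (A(U) = 1/6 - 2/2 = 1*(1/6) - 2*1/2 = 1/6 - 1 = -5/6)
(A(4) + 0*(1 + 4))*(-138) = (-5/6 + 0*(1 + 4))*(-138) = (-5/6 + 0*5)*(-138) = (-5/6 + 0)*(-138) = -5/6*(-138) = 115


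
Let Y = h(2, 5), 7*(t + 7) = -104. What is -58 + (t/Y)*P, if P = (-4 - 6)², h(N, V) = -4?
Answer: 3419/7 ≈ 488.43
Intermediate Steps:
t = -153/7 (t = -7 + (⅐)*(-104) = -7 - 104/7 = -153/7 ≈ -21.857)
Y = -4
P = 100 (P = (-10)² = 100)
-58 + (t/Y)*P = -58 - 153/7/(-4)*100 = -58 - 153/7*(-¼)*100 = -58 + (153/28)*100 = -58 + 3825/7 = 3419/7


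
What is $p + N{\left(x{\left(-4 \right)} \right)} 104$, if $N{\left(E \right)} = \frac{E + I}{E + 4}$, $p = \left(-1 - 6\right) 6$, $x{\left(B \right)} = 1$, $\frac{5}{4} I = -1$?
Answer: $- \frac{946}{25} \approx -37.84$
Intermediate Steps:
$I = - \frac{4}{5}$ ($I = \frac{4}{5} \left(-1\right) = - \frac{4}{5} \approx -0.8$)
$p = -42$ ($p = \left(-7\right) 6 = -42$)
$N{\left(E \right)} = \frac{- \frac{4}{5} + E}{4 + E}$ ($N{\left(E \right)} = \frac{E - \frac{4}{5}}{E + 4} = \frac{- \frac{4}{5} + E}{4 + E}$)
$p + N{\left(x{\left(-4 \right)} \right)} 104 = -42 + \frac{- \frac{4}{5} + 1}{4 + 1} \cdot 104 = -42 + \frac{1}{5} \cdot \frac{1}{5} \cdot 104 = -42 + \frac{1}{25} \cdot 104 = -42 + \frac{104}{25} = - \frac{946}{25}$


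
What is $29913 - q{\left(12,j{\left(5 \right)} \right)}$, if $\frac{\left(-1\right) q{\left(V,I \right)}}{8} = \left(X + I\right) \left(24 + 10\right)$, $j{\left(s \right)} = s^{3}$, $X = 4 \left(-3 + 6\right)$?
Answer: $67177$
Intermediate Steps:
$X = 12$ ($X = 4 \cdot 3 = 12$)
$q{\left(V,I \right)} = -3264 - 272 I$ ($q{\left(V,I \right)} = - 8 \left(12 + I\right) \left(24 + 10\right) = - 8 \left(12 + I\right) 34 = - 8 \left(408 + 34 I\right) = -3264 - 272 I$)
$29913 - q{\left(12,j{\left(5 \right)} \right)} = 29913 - \left(-3264 - 272 \cdot 5^{3}\right) = 29913 - \left(-3264 - 34000\right) = 29913 - -37264 = 29913 + 37264 = 67177$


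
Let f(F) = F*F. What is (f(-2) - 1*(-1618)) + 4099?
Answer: 5721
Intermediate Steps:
f(F) = F**2
(f(-2) - 1*(-1618)) + 4099 = ((-2)**2 - 1*(-1618)) + 4099 = (4 + 1618) + 4099 = 1622 + 4099 = 5721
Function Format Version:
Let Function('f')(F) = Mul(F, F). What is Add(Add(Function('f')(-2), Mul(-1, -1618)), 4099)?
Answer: 5721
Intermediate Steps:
Function('f')(F) = Pow(F, 2)
Add(Add(Function('f')(-2), Mul(-1, -1618)), 4099) = Add(Add(Pow(-2, 2), Mul(-1, -1618)), 4099) = Add(Add(4, 1618), 4099) = Add(1622, 4099) = 5721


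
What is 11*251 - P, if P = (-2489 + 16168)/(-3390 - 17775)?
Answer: 58450244/21165 ≈ 2761.6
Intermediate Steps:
P = -13679/21165 (P = 13679/(-21165) = 13679*(-1/21165) = -13679/21165 ≈ -0.64630)
11*251 - P = 11*251 - 1*(-13679/21165) = 2761 + 13679/21165 = 58450244/21165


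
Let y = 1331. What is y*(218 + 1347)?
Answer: 2083015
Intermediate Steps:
y*(218 + 1347) = 1331*(218 + 1347) = 1331*1565 = 2083015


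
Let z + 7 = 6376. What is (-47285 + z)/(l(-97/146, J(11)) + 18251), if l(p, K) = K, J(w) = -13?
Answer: -20458/9119 ≈ -2.2434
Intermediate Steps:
z = 6369 (z = -7 + 6376 = 6369)
(-47285 + z)/(l(-97/146, J(11)) + 18251) = (-47285 + 6369)/(-13 + 18251) = -40916/18238 = -40916*1/18238 = -20458/9119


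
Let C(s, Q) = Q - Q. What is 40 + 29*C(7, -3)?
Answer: 40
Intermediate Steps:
C(s, Q) = 0
40 + 29*C(7, -3) = 40 + 29*0 = 40 + 0 = 40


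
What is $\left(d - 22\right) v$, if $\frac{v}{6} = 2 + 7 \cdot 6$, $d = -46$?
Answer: $-17952$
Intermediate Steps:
$v = 264$ ($v = 6 \left(2 + 7 \cdot 6\right) = 6 \left(2 + 42\right) = 6 \cdot 44 = 264$)
$\left(d - 22\right) v = \left(-46 - 22\right) 264 = \left(-68\right) 264 = -17952$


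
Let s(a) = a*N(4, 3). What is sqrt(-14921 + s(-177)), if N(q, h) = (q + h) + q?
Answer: 2*I*sqrt(4217) ≈ 129.88*I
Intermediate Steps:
N(q, h) = h + 2*q (N(q, h) = (h + q) + q = h + 2*q)
s(a) = 11*a (s(a) = a*(3 + 2*4) = a*(3 + 8) = a*11 = 11*a)
sqrt(-14921 + s(-177)) = sqrt(-14921 + 11*(-177)) = sqrt(-14921 - 1947) = sqrt(-16868) = 2*I*sqrt(4217)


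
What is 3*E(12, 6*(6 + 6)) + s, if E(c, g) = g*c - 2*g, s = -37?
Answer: 2123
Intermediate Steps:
E(c, g) = -2*g + c*g (E(c, g) = c*g - 2*g = -2*g + c*g)
3*E(12, 6*(6 + 6)) + s = 3*((6*(6 + 6))*(-2 + 12)) - 37 = 3*((6*12)*10) - 37 = 3*(72*10) - 37 = 3*720 - 37 = 2160 - 37 = 2123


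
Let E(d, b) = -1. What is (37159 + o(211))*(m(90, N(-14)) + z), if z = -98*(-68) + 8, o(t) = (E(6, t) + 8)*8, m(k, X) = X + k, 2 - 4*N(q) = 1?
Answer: 1006628535/4 ≈ 2.5166e+8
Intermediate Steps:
N(q) = 1/4 (N(q) = 1/2 - 1/4*1 = 1/2 - 1/4 = 1/4)
o(t) = 56 (o(t) = (-1 + 8)*8 = 7*8 = 56)
z = 6672 (z = 6664 + 8 = 6672)
(37159 + o(211))*(m(90, N(-14)) + z) = (37159 + 56)*((1/4 + 90) + 6672) = 37215*(361/4 + 6672) = 37215*(27049/4) = 1006628535/4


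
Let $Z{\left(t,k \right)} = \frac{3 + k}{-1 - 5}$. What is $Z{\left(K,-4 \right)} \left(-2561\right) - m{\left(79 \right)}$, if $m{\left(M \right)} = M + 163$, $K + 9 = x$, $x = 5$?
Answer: $- \frac{4013}{6} \approx -668.83$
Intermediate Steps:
$K = -4$ ($K = -9 + 5 = -4$)
$m{\left(M \right)} = 163 + M$
$Z{\left(t,k \right)} = - \frac{1}{2} - \frac{k}{6}$ ($Z{\left(t,k \right)} = \frac{3 + k}{-6} = \left(3 + k\right) \left(- \frac{1}{6}\right) = - \frac{1}{2} - \frac{k}{6}$)
$Z{\left(K,-4 \right)} \left(-2561\right) - m{\left(79 \right)} = \left(- \frac{1}{2} - - \frac{2}{3}\right) \left(-2561\right) - \left(163 + 79\right) = \left(- \frac{1}{2} + \frac{2}{3}\right) \left(-2561\right) - 242 = \frac{1}{6} \left(-2561\right) - 242 = - \frac{2561}{6} - 242 = - \frac{4013}{6}$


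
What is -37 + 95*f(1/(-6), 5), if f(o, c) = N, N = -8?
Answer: -797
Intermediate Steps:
f(o, c) = -8
-37 + 95*f(1/(-6), 5) = -37 + 95*(-8) = -37 - 760 = -797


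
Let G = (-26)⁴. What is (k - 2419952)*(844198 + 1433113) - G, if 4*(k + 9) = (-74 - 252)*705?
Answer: -11283705717259/2 ≈ -5.6419e+12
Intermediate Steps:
k = -114933/2 (k = -9 + ((-74 - 252)*705)/4 = -9 + (-326*705)/4 = -9 + (¼)*(-229830) = -9 - 114915/2 = -114933/2 ≈ -57467.)
G = 456976
(k - 2419952)*(844198 + 1433113) - G = (-114933/2 - 2419952)*(844198 + 1433113) - 1*456976 = -4954837/2*2277311 - 456976 = -11283704803307/2 - 456976 = -11283705717259/2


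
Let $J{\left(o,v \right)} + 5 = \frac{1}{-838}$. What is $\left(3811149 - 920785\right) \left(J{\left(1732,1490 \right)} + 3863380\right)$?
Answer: $\frac{4678788646306318}{419} \approx 1.1167 \cdot 10^{13}$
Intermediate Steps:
$J{\left(o,v \right)} = - \frac{4191}{838}$ ($J{\left(o,v \right)} = -5 + \frac{1}{-838} = -5 - \frac{1}{838} = - \frac{4191}{838}$)
$\left(3811149 - 920785\right) \left(J{\left(1732,1490 \right)} + 3863380\right) = \left(3811149 - 920785\right) \left(- \frac{4191}{838} + 3863380\right) = 2890364 \cdot \frac{3237508249}{838} = \frac{4678788646306318}{419}$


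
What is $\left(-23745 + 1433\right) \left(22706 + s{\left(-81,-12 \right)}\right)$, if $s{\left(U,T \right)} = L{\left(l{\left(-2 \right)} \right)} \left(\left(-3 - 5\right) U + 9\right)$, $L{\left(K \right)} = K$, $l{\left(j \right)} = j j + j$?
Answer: $-535934240$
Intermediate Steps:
$l{\left(j \right)} = j + j^{2}$ ($l{\left(j \right)} = j^{2} + j = j + j^{2}$)
$s{\left(U,T \right)} = 18 - 16 U$ ($s{\left(U,T \right)} = - 2 \left(1 - 2\right) \left(\left(-3 - 5\right) U + 9\right) = \left(-2\right) \left(-1\right) \left(- 8 U + 9\right) = 2 \left(9 - 8 U\right) = 18 - 16 U$)
$\left(-23745 + 1433\right) \left(22706 + s{\left(-81,-12 \right)}\right) = \left(-23745 + 1433\right) \left(22706 + \left(18 - -1296\right)\right) = - 22312 \left(22706 + \left(18 + 1296\right)\right) = - 22312 \left(22706 + 1314\right) = \left(-22312\right) 24020 = -535934240$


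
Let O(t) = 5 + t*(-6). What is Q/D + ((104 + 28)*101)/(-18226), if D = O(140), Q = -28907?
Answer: 257863381/7609355 ≈ 33.888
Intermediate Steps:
O(t) = 5 - 6*t
D = -835 (D = 5 - 6*140 = 5 - 840 = -835)
Q/D + ((104 + 28)*101)/(-18226) = -28907/(-835) + ((104 + 28)*101)/(-18226) = -28907*(-1/835) + (132*101)*(-1/18226) = 28907/835 + 13332*(-1/18226) = 28907/835 - 6666/9113 = 257863381/7609355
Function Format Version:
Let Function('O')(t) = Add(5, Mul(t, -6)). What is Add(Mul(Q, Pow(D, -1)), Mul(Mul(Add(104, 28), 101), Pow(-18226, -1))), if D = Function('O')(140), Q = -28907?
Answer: Rational(257863381, 7609355) ≈ 33.888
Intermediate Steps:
Function('O')(t) = Add(5, Mul(-6, t))
D = -835 (D = Add(5, Mul(-6, 140)) = Add(5, -840) = -835)
Add(Mul(Q, Pow(D, -1)), Mul(Mul(Add(104, 28), 101), Pow(-18226, -1))) = Add(Mul(-28907, Pow(-835, -1)), Mul(Mul(Add(104, 28), 101), Pow(-18226, -1))) = Add(Mul(-28907, Rational(-1, 835)), Mul(Mul(132, 101), Rational(-1, 18226))) = Add(Rational(28907, 835), Mul(13332, Rational(-1, 18226))) = Add(Rational(28907, 835), Rational(-6666, 9113)) = Rational(257863381, 7609355)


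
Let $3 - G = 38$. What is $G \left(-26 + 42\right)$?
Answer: $-560$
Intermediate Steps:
$G = -35$ ($G = 3 - 38 = -35$)
$G \left(-26 + 42\right) = - 35 \left(-26 + 42\right) = \left(-35\right) 16 = -560$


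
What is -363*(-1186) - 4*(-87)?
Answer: 430866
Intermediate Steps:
-363*(-1186) - 4*(-87) = 430518 + 348 = 430866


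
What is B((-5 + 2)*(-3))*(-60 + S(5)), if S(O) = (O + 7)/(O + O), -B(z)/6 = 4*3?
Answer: 21168/5 ≈ 4233.6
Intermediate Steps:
B(z) = -72 (B(z) = -24*3 = -6*12 = -72)
S(O) = (7 + O)/(2*O) (S(O) = (7 + O)/((2*O)) = (7 + O)*(1/(2*O)) = (7 + O)/(2*O))
B((-5 + 2)*(-3))*(-60 + S(5)) = -72*(-60 + (½)*(7 + 5)/5) = -72*(-60 + (½)*(⅕)*12) = -72*(-60 + 6/5) = -72*(-294/5) = 21168/5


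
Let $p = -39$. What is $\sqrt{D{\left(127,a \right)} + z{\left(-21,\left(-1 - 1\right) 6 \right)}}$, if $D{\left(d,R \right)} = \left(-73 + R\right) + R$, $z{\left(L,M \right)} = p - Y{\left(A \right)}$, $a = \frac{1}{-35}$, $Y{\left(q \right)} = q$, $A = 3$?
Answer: $\frac{i \sqrt{140945}}{35} \approx 10.726 i$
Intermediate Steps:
$a = - \frac{1}{35} \approx -0.028571$
$z{\left(L,M \right)} = -42$ ($z{\left(L,M \right)} = -39 - 3 = -42$)
$D{\left(d,R \right)} = -73 + 2 R$
$\sqrt{D{\left(127,a \right)} + z{\left(-21,\left(-1 - 1\right) 6 \right)}} = \sqrt{\left(-73 + 2 \left(- \frac{1}{35}\right)\right) - 42} = \sqrt{\left(-73 - \frac{2}{35}\right) - 42} = \sqrt{- \frac{2557}{35} - 42} = \sqrt{- \frac{4027}{35}} = \frac{i \sqrt{140945}}{35}$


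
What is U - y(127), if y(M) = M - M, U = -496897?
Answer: -496897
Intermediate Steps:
y(M) = 0
U - y(127) = -496897 - 1*0 = -496897 + 0 = -496897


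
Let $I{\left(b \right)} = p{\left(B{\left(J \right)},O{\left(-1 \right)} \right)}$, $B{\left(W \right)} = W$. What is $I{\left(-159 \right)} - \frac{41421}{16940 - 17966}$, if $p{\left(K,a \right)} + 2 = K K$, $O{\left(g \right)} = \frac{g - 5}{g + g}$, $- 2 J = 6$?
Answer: $\frac{16201}{342} \approx 47.371$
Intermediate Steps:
$J = -3$ ($J = \left(- \frac{1}{2}\right) 6 = -3$)
$O{\left(g \right)} = \frac{-5 + g}{2 g}$
$p{\left(K,a \right)} = -2 + K^{2}$ ($p{\left(K,a \right)} = -2 + K K = -2 + K^{2}$)
$I{\left(b \right)} = 7$ ($I{\left(b \right)} = -2 + \left(-3\right)^{2} = -2 + 9 = 7$)
$I{\left(-159 \right)} - \frac{41421}{16940 - 17966} = 7 - \frac{41421}{16940 - 17966} = 7 - \frac{41421}{-1026} = 7 - 41421 \left(- \frac{1}{1026}\right) = 7 - - \frac{13807}{342} = 7 + \frac{13807}{342} = \frac{16201}{342}$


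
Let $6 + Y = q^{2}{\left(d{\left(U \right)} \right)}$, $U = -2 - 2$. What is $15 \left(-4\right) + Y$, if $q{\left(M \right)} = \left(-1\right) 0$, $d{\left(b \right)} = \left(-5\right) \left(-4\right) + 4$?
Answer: $-66$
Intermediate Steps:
$U = -4$ ($U = -2 - 2 = -4$)
$d{\left(b \right)} = 24$ ($d{\left(b \right)} = 20 + 4 = 24$)
$q{\left(M \right)} = 0$
$Y = -6$ ($Y = -6 + 0^{2} = -6 + 0 = -6$)
$15 \left(-4\right) + Y = 15 \left(-4\right) - 6 = -60 - 6 = -66$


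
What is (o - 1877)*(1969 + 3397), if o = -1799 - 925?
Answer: -24688966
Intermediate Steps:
o = -2724
(o - 1877)*(1969 + 3397) = (-2724 - 1877)*(1969 + 3397) = -4601*5366 = -24688966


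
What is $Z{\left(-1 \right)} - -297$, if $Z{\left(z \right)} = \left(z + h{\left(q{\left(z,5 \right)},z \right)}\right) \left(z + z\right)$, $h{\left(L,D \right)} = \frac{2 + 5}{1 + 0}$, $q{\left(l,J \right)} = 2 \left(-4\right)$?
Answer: $285$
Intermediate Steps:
$q{\left(l,J \right)} = -8$
$h{\left(L,D \right)} = 7$ ($h{\left(L,D \right)} = \frac{7}{1} = 7 \cdot 1 = 7$)
$Z{\left(z \right)} = 2 z \left(7 + z\right)$ ($Z{\left(z \right)} = \left(z + 7\right) \left(z + z\right) = \left(7 + z\right) 2 z = 2 z \left(7 + z\right)$)
$Z{\left(-1 \right)} - -297 = 2 \left(-1\right) \left(7 - 1\right) - -297 = 2 \left(-1\right) 6 + 297 = -12 + 297 = 285$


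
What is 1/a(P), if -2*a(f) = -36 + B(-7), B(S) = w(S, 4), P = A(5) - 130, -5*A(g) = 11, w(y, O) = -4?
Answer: 1/20 ≈ 0.050000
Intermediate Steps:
A(g) = -11/5 (A(g) = -⅕*11 = -11/5)
P = -661/5 (P = -11/5 - 130 = -661/5 ≈ -132.20)
B(S) = -4
a(f) = 20 (a(f) = -(-36 - 4)/2 = -½*(-40) = 20)
1/a(P) = 1/20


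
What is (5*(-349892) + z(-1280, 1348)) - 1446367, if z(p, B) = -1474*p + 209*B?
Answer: -1027375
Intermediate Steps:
(5*(-349892) + z(-1280, 1348)) - 1446367 = (5*(-349892) + (-1474*(-1280) + 209*1348)) - 1446367 = (-1749460 + (1886720 + 281732)) - 1446367 = (-1749460 + 2168452) - 1446367 = 418992 - 1446367 = -1027375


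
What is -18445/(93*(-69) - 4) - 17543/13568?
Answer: 2596569/1643776 ≈ 1.5796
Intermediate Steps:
-18445/(93*(-69) - 4) - 17543/13568 = -18445/(-6417 - 4) - 17543*1/13568 = -18445/(-6421) - 331/256 = -18445*(-1/6421) - 331/256 = 18445/6421 - 331/256 = 2596569/1643776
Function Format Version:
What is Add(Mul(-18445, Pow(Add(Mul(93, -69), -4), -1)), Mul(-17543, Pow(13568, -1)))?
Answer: Rational(2596569, 1643776) ≈ 1.5796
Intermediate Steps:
Add(Mul(-18445, Pow(Add(Mul(93, -69), -4), -1)), Mul(-17543, Pow(13568, -1))) = Add(Mul(-18445, Pow(Add(-6417, -4), -1)), Mul(-17543, Rational(1, 13568))) = Add(Mul(-18445, Pow(-6421, -1)), Rational(-331, 256)) = Add(Mul(-18445, Rational(-1, 6421)), Rational(-331, 256)) = Add(Rational(18445, 6421), Rational(-331, 256)) = Rational(2596569, 1643776)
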